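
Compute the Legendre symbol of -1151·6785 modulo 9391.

-1

By multiplicativity, (-1151·6785 / 9391) = (-1151 / 9391)·(6785 / 9391).
First factor (-1151 / 9391):
Pull out -1: (-1151 / 9391) = (-1 / 9391)·(1151 / 9391). Since 9391 ≡ 3 (mod 4), (-1 / 9391) = -1. Now have -(1151 / 9391).
Both 1151 ≡ 3 and 9391 ≡ 3 (mod 4), so reciprocity gives (1151 / 9391) = -(9391 / 1151). Reduce: 9391 ≡ 183 (mod 1151). Now have (183 / 1151).
Both 183 ≡ 3 and 1151 ≡ 3 (mod 4), so reciprocity gives (183 / 1151) = -(1151 / 183). Reduce: 1151 ≡ 53 (mod 183). Now have -(53 / 183).
53 ≡ 1 (mod 4), so quadratic reciprocity gives (53 / 183) = (183 / 53). Reduce: 183 ≡ 24 (mod 53). Now have -(24 / 53).
Factor out 2: 24 = 2^3·3. Since 53 ≡ 5 (mod 8), (2 / 53) = -1, and (2 / 53)^3 = -1. Now have (3 / 53).
53 ≡ 1 (mod 4), so quadratic reciprocity gives (3 / 53) = (53 / 3). Reduce: 53 ≡ 2 (mod 3). Now have (2 / 3).
Factor out 2: 2 = 2. Since 3 ≡ 3 (mod 8), (2 / 3) = -1. Now have -(1 / 3).
(1 / 3) = 1. Collecting the sign factors: -1.
Second factor (6785 / 9391):
6785 ≡ 1 (mod 4), so quadratic reciprocity gives (6785 / 9391) = (9391 / 6785). Reduce: 9391 ≡ 2606 (mod 6785). Now have (2606 / 6785).
Factor out 2: 2606 = 2·1303. Since 6785 ≡ 1 (mod 8), (2 / 6785) = +1. Now have (1303 / 6785).
6785 ≡ 1 (mod 4), so quadratic reciprocity gives (1303 / 6785) = (6785 / 1303). Reduce: 6785 ≡ 270 (mod 1303). Now have (270 / 1303).
Factor out 2: 270 = 2·135. Since 1303 ≡ 7 (mod 8), (2 / 1303) = +1. Now have (135 / 1303).
Both 135 ≡ 3 and 1303 ≡ 3 (mod 4), so reciprocity gives (135 / 1303) = -(1303 / 135). Reduce: 1303 ≡ 88 (mod 135). Now have -(88 / 135).
Factor out 2: 88 = 2^3·11. Since 135 ≡ 7 (mod 8), (2 / 135) = +1, and (2 / 135)^3 = +1. Now have -(11 / 135).
Both 11 ≡ 3 and 135 ≡ 3 (mod 4), so reciprocity gives (11 / 135) = -(135 / 11). Reduce: 135 ≡ 3 (mod 11). Now have (3 / 11).
Both 3 ≡ 3 and 11 ≡ 3 (mod 4), so reciprocity gives (3 / 11) = -(11 / 3). Reduce: 11 ≡ 2 (mod 3). Now have -(2 / 3).
Factor out 2: 2 = 2. Since 3 ≡ 3 (mod 8), (2 / 3) = -1. Now have (1 / 3).
(1 / 3) = 1. Collecting the sign factors: 1.
Product: (-1)·(1) = -1.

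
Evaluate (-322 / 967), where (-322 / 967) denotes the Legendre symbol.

-1

(-322 / 967)
  = -(322 / 967)    [967 ≡ 3 mod 4 ⇒ (-1 / 967) = -1]
  = -(161 / 967)    [967 ≡ 7 mod 8 ⇒ (2 / 967) = +1]
  = -(967 / 161)    [QR: 161 ≡ 1 mod 4, sign kept]
  = -(1 / 161)    [967 ≡ 1 mod 161]
  = -1    [(1 / 161) = 1]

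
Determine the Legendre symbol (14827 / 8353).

1

(14827 / 8353)
  = (6474 / 8353)    [14827 ≡ 6474 mod 8353]
  = (3237 / 8353)    [8353 ≡ 1 mod 8 ⇒ (2 / 8353) = +1]
  = (8353 / 3237)    [QR: 3237 ≡ 1 mod 4, sign kept]
  = (1879 / 3237)    [8353 ≡ 1879 mod 3237]
  = (3237 / 1879)    [QR: 3237 ≡ 1 mod 4, sign kept]
  = (1358 / 1879)    [3237 ≡ 1358 mod 1879]
  = (679 / 1879)    [1879 ≡ 7 mod 8 ⇒ (2 / 1879) = +1]
  = -(1879 / 679)    [QR: both ≡ 3 mod 4, sign flips]
  = -(521 / 679)    [1879 ≡ 521 mod 679]
  = -(679 / 521)    [QR: 521 ≡ 1 mod 4, sign kept]
  = -(158 / 521)    [679 ≡ 158 mod 521]
  = -(79 / 521)    [521 ≡ 1 mod 8 ⇒ (2 / 521) = +1]
  = -(521 / 79)    [QR: 521 ≡ 1 mod 4, sign kept]
  = -(47 / 79)    [521 ≡ 47 mod 79]
  = (79 / 47)    [QR: both ≡ 3 mod 4, sign flips]
  = (32 / 47)    [79 ≡ 32 mod 47]
  = (1 / 47)    [47 ≡ 7 mod 8 ⇒ (2 / 47)^5 = +1]
  = 1    [(1 / 47) = 1]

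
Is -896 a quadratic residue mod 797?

yes

(-896/797)
  = (698/797)    [-896 ≡ 698 mod 797]
  = -(349/797)    [797 ≡ 5 mod 8 ⇒ (2/797) = -1]
  = -(797/349)    [QR: 349 ≡ 1 mod 4, sign kept]
  = -(99/349)    [797 ≡ 99 mod 349]
  = -(349/99)    [QR: 349 ≡ 1 mod 4, sign kept]
  = -(52/99)    [349 ≡ 52 mod 99]
  = -(13/99)    [99 ≡ 3 mod 8 ⇒ (2/99)^2 = +1]
  = -(99/13)    [QR: 13 ≡ 1 mod 4, sign kept]
  = -(8/13)    [99 ≡ 8 mod 13]
  = (1/13)    [13 ≡ 5 mod 8 ⇒ (2/13)^3 = -1]
  = 1    [(1/13) = 1]
The Legendre symbol is 1, so x^2 ≡ -896 (mod 797) has solution.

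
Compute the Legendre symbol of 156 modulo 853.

-1

(156 / 853)
  = (39 / 853)    [853 ≡ 5 mod 8 ⇒ (2 / 853)^2 = +1]
  = (853 / 39)    [QR: 853 ≡ 1 mod 4, sign kept]
  = (34 / 39)    [853 ≡ 34 mod 39]
  = (17 / 39)    [39 ≡ 7 mod 8 ⇒ (2 / 39) = +1]
  = (39 / 17)    [QR: 17 ≡ 1 mod 4, sign kept]
  = (5 / 17)    [39 ≡ 5 mod 17]
  = (17 / 5)    [QR: 5 ≡ 1 mod 4, sign kept]
  = (2 / 5)    [17 ≡ 2 mod 5]
  = -(1 / 5)    [5 ≡ 5 mod 8 ⇒ (2 / 5) = -1]
  = -1    [(1 / 5) = 1]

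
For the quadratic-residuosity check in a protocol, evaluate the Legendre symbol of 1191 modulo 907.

1

(1191/907)
  = (284/907)    [1191 ≡ 284 mod 907]
  = (71/907)    [907 ≡ 3 mod 8 ⇒ (2/907)^2 = +1]
  = -(907/71)    [QR: both ≡ 3 mod 4, sign flips]
  = -(55/71)    [907 ≡ 55 mod 71]
  = (71/55)    [QR: both ≡ 3 mod 4, sign flips]
  = (16/55)    [71 ≡ 16 mod 55]
  = (1/55)    [55 ≡ 7 mod 8 ⇒ (2/55)^4 = +1]
  = 1    [(1/55) = 1]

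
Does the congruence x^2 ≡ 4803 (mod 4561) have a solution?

(4803|4561)
  = (242|4561)    [4803 ≡ 242 mod 4561]
  = (121|4561)    [4561 ≡ 1 mod 8 ⇒ (2|4561) = +1]
  = (4561|121)    [QR: 121 ≡ 1 mod 4, sign kept]
  = (84|121)    [4561 ≡ 84 mod 121]
  = (21|121)    [121 ≡ 1 mod 8 ⇒ (2|121)^2 = +1]
  = (121|21)    [QR: 21 ≡ 1 mod 4, sign kept]
  = (16|21)    [121 ≡ 16 mod 21]
  = (1|21)    [21 ≡ 5 mod 8 ⇒ (2|21)^4 = +1]
  = 1    [(1|21) = 1]
(4803|4561) = 1, and 4561 is prime, so 4803 is a quadratic residue mod 4561.

yes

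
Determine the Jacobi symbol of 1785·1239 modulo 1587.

0

By multiplicativity, (1785·1239/1587) = (1785/1587)·(1239/1587).
First factor (1785/1587):
(1785/1587)
  = (198/1587)    [1785 ≡ 198 mod 1587]
  = -(99/1587)    [1587 ≡ 3 mod 8 ⇒ (2/1587) = -1]
  = (1587/99)    [QR: both ≡ 3 mod 4, sign flips]
  = (3/99)    [1587 ≡ 3 mod 99]
  = -(99/3)    [QR: both ≡ 3 mod 4, sign flips]
  = -(0/3)    [99 ≡ 0 mod 3]
  = 0    [numerator 0, gcd > 1]
Second factor (1239/1587):
(1239/1587)
  = -(1587/1239)    [QR: both ≡ 3 mod 4, sign flips]
  = -(348/1239)    [1587 ≡ 348 mod 1239]
  = -(87/1239)    [1239 ≡ 7 mod 8 ⇒ (2/1239)^2 = +1]
  = (1239/87)    [QR: both ≡ 3 mod 4, sign flips]
  = (21/87)    [1239 ≡ 21 mod 87]
  = (87/21)    [QR: 21 ≡ 1 mod 4, sign kept]
  = (3/21)    [87 ≡ 3 mod 21]
  = (21/3)    [QR: 21 ≡ 1 mod 4, sign kept]
  = (0/3)    [21 ≡ 0 mod 3]
  = 0    [numerator 0, gcd > 1]
Product: (0)·(0) = 0.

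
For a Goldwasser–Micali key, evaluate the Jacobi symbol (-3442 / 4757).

-1

Pull out -1: (-3442 / 4757) = (-1 / 4757)·(3442 / 4757). Since 4757 ≡ 1 (mod 4), (-1 / 4757) = +1. Now have (3442 / 4757).
Factor out 2: 3442 = 2·1721. Since 4757 ≡ 5 (mod 8), (2 / 4757) = -1. Now have -(1721 / 4757).
1721 ≡ 1 (mod 4), so quadratic reciprocity gives (1721 / 4757) = (4757 / 1721). Reduce: 4757 ≡ 1315 (mod 1721). Now have -(1315 / 1721).
1721 ≡ 1 (mod 4), so quadratic reciprocity gives (1315 / 1721) = (1721 / 1315). Reduce: 1721 ≡ 406 (mod 1315). Now have -(406 / 1315).
Factor out 2: 406 = 2·203. Since 1315 ≡ 3 (mod 8), (2 / 1315) = -1. Now have (203 / 1315).
Both 203 ≡ 3 and 1315 ≡ 3 (mod 4), so reciprocity gives (203 / 1315) = -(1315 / 203). Reduce: 1315 ≡ 97 (mod 203). Now have -(97 / 203).
97 ≡ 1 (mod 4), so quadratic reciprocity gives (97 / 203) = (203 / 97). Reduce: 203 ≡ 9 (mod 97). Now have -(9 / 97).
9 ≡ 1 (mod 4), so quadratic reciprocity gives (9 / 97) = (97 / 9). Reduce: 97 ≡ 7 (mod 9). Now have -(7 / 9).
9 ≡ 1 (mod 4), so quadratic reciprocity gives (7 / 9) = (9 / 7). Reduce: 9 ≡ 2 (mod 7). Now have -(2 / 7).
Factor out 2: 2 = 2. Since 7 ≡ 7 (mod 8), (2 / 7) = +1. Now have -(1 / 7).
(1 / 7) = 1. Collecting the sign factors: -1.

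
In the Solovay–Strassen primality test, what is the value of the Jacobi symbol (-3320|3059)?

1

Pull out -1: (-3320|3059) = (-1|3059)·(3320|3059). Since 3059 ≡ 3 (mod 4), (-1|3059) = -1. Now have -(3320|3059).
Reduce the numerator: 3320 ≡ 261 (mod 3059), so (3320|3059) = (261|3059).
261 ≡ 1 (mod 4), so quadratic reciprocity gives (261|3059) = (3059|261). Reduce: 3059 ≡ 188 (mod 261). Now have -(188|261).
Factor out 2: 188 = 2^2·47. Since 261 ≡ 5 (mod 8), (2|261) = -1, and (2|261)^2 = +1. Now have -(47|261).
261 ≡ 1 (mod 4), so quadratic reciprocity gives (47|261) = (261|47). Reduce: 261 ≡ 26 (mod 47). Now have -(26|47).
Factor out 2: 26 = 2·13. Since 47 ≡ 7 (mod 8), (2|47) = +1. Now have -(13|47).
13 ≡ 1 (mod 4), so quadratic reciprocity gives (13|47) = (47|13). Reduce: 47 ≡ 8 (mod 13). Now have -(8|13).
Factor out 2: 8 = 2^3. Since 13 ≡ 5 (mod 8), (2|13) = -1, and (2|13)^3 = -1. Now have (1|13).
(1|13) = 1. Collecting the sign factors: 1.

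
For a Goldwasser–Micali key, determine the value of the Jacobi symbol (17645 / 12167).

Reduce the numerator: 17645 ≡ 5478 (mod 12167), so (17645 / 12167) = (5478 / 12167).
Factor out 2: 5478 = 2·2739. Since 12167 ≡ 7 (mod 8), (2 / 12167) = +1. Now have (2739 / 12167).
Both 2739 ≡ 3 and 12167 ≡ 3 (mod 4), so reciprocity gives (2739 / 12167) = -(12167 / 2739). Reduce: 12167 ≡ 1211 (mod 2739). Now have -(1211 / 2739).
Both 1211 ≡ 3 and 2739 ≡ 3 (mod 4), so reciprocity gives (1211 / 2739) = -(2739 / 1211). Reduce: 2739 ≡ 317 (mod 1211). Now have (317 / 1211).
317 ≡ 1 (mod 4), so quadratic reciprocity gives (317 / 1211) = (1211 / 317). Reduce: 1211 ≡ 260 (mod 317). Now have (260 / 317).
Factor out 2: 260 = 2^2·65. Since 317 ≡ 5 (mod 8), (2 / 317) = -1, and (2 / 317)^2 = +1. Now have (65 / 317).
65 ≡ 1 (mod 4), so quadratic reciprocity gives (65 / 317) = (317 / 65). Reduce: 317 ≡ 57 (mod 65). Now have (57 / 65).
57 ≡ 1 (mod 4), so quadratic reciprocity gives (57 / 65) = (65 / 57). Reduce: 65 ≡ 8 (mod 57). Now have (8 / 57).
Factor out 2: 8 = 2^3. Since 57 ≡ 1 (mod 8), (2 / 57) = +1, and (2 / 57)^3 = +1. Now have (1 / 57).
(1 / 57) = 1. Collecting the sign factors: 1.

1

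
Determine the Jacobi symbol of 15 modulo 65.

0

65 ≡ 1 (mod 4), so quadratic reciprocity gives (15/65) = (65/15). Reduce: 65 ≡ 5 (mod 15). Now have (5/15).
5 ≡ 1 (mod 4), so quadratic reciprocity gives (5/15) = (15/5). Reduce: 15 ≡ 0 (mod 5). Now have (0/5).
The numerator is now 0 with denominator 5 > 1: the symbol is 0.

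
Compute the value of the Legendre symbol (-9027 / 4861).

-1

Pull out -1: (-9027 / 4861) = (-1 / 4861)·(9027 / 4861). Since 4861 ≡ 1 (mod 4), (-1 / 4861) = +1. Now have (9027 / 4861).
Reduce the numerator: 9027 ≡ 4166 (mod 4861), so (9027 / 4861) = (4166 / 4861).
Factor out 2: 4166 = 2·2083. Since 4861 ≡ 5 (mod 8), (2 / 4861) = -1. Now have -(2083 / 4861).
4861 ≡ 1 (mod 4), so quadratic reciprocity gives (2083 / 4861) = (4861 / 2083). Reduce: 4861 ≡ 695 (mod 2083). Now have -(695 / 2083).
Both 695 ≡ 3 and 2083 ≡ 3 (mod 4), so reciprocity gives (695 / 2083) = -(2083 / 695). Reduce: 2083 ≡ 693 (mod 695). Now have (693 / 695).
693 ≡ 1 (mod 4), so quadratic reciprocity gives (693 / 695) = (695 / 693). Reduce: 695 ≡ 2 (mod 693). Now have (2 / 693).
Factor out 2: 2 = 2. Since 693 ≡ 5 (mod 8), (2 / 693) = -1. Now have -(1 / 693).
(1 / 693) = 1. Collecting the sign factors: -1.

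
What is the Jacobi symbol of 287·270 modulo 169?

1

By multiplicativity, (287·270 / 169) = (287 / 169)·(270 / 169).
First factor (287 / 169):
(287 / 169)
  = (118 / 169)    [287 ≡ 118 mod 169]
  = (59 / 169)    [169 ≡ 1 mod 8 ⇒ (2 / 169) = +1]
  = (169 / 59)    [QR: 169 ≡ 1 mod 4, sign kept]
  = (51 / 59)    [169 ≡ 51 mod 59]
  = -(59 / 51)    [QR: both ≡ 3 mod 4, sign flips]
  = -(8 / 51)    [59 ≡ 8 mod 51]
  = (1 / 51)    [51 ≡ 3 mod 8 ⇒ (2 / 51)^3 = -1]
  = 1    [(1 / 51) = 1]
Second factor (270 / 169):
(270 / 169)
  = (101 / 169)    [270 ≡ 101 mod 169]
  = (169 / 101)    [QR: 101 ≡ 1 mod 4, sign kept]
  = (68 / 101)    [169 ≡ 68 mod 101]
  = (17 / 101)    [101 ≡ 5 mod 8 ⇒ (2 / 101)^2 = +1]
  = (101 / 17)    [QR: 17 ≡ 1 mod 4, sign kept]
  = (16 / 17)    [101 ≡ 16 mod 17]
  = (1 / 17)    [17 ≡ 1 mod 8 ⇒ (2 / 17)^4 = +1]
  = 1    [(1 / 17) = 1]
Product: (1)·(1) = 1.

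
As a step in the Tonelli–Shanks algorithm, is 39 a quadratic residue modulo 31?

(39|31)
  = (8|31)    [39 ≡ 8 mod 31]
  = (1|31)    [31 ≡ 7 mod 8 ⇒ (2|31)^3 = +1]
  = 1    [(1|31) = 1]
(39|31) = 1, and 31 is prime, so 39 is a quadratic residue mod 31.

yes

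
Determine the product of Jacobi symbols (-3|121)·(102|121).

By multiplicativity, (-3·102|121) = (-3|121)·(102|121).
First factor (-3|121):
(-3|121)
  = (118|121)    [-3 ≡ 118 mod 121]
  = (59|121)    [121 ≡ 1 mod 8 ⇒ (2|121) = +1]
  = (121|59)    [QR: 121 ≡ 1 mod 4, sign kept]
  = (3|59)    [121 ≡ 3 mod 59]
  = -(59|3)    [QR: both ≡ 3 mod 4, sign flips]
  = -(2|3)    [59 ≡ 2 mod 3]
  = (1|3)    [3 ≡ 3 mod 8 ⇒ (2|3) = -1]
  = 1    [(1|3) = 1]
Second factor (102|121):
(102|121)
  = (51|121)    [121 ≡ 1 mod 8 ⇒ (2|121) = +1]
  = (121|51)    [QR: 121 ≡ 1 mod 4, sign kept]
  = (19|51)    [121 ≡ 19 mod 51]
  = -(51|19)    [QR: both ≡ 3 mod 4, sign flips]
  = -(13|19)    [51 ≡ 13 mod 19]
  = -(19|13)    [QR: 13 ≡ 1 mod 4, sign kept]
  = -(6|13)    [19 ≡ 6 mod 13]
  = (3|13)    [13 ≡ 5 mod 8 ⇒ (2|13) = -1]
  = (13|3)    [QR: 13 ≡ 1 mod 4, sign kept]
  = (1|3)    [13 ≡ 1 mod 3]
  = 1    [(1|3) = 1]
Product: (1)·(1) = 1.

1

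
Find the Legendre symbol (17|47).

1

(17|47)
  = (47|17)    [QR: 17 ≡ 1 mod 4, sign kept]
  = (13|17)    [47 ≡ 13 mod 17]
  = (17|13)    [QR: 13 ≡ 1 mod 4, sign kept]
  = (4|13)    [17 ≡ 4 mod 13]
  = (1|13)    [13 ≡ 5 mod 8 ⇒ (2|13)^2 = +1]
  = 1    [(1|13) = 1]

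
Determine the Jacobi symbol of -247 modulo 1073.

Reduce the numerator: -247 ≡ 826 (mod 1073), so (-247|1073) = (826|1073).
Factor out 2: 826 = 2·413. Since 1073 ≡ 1 (mod 8), (2|1073) = +1. Now have (413|1073).
413 ≡ 1 (mod 4), so quadratic reciprocity gives (413|1073) = (1073|413). Reduce: 1073 ≡ 247 (mod 413). Now have (247|413).
413 ≡ 1 (mod 4), so quadratic reciprocity gives (247|413) = (413|247). Reduce: 413 ≡ 166 (mod 247). Now have (166|247).
Factor out 2: 166 = 2·83. Since 247 ≡ 7 (mod 8), (2|247) = +1. Now have (83|247).
Both 83 ≡ 3 and 247 ≡ 3 (mod 4), so reciprocity gives (83|247) = -(247|83). Reduce: 247 ≡ 81 (mod 83). Now have -(81|83).
81 ≡ 1 (mod 4), so quadratic reciprocity gives (81|83) = (83|81). Reduce: 83 ≡ 2 (mod 81). Now have -(2|81).
Factor out 2: 2 = 2. Since 81 ≡ 1 (mod 8), (2|81) = +1. Now have -(1|81).
(1|81) = 1. Collecting the sign factors: -1.

-1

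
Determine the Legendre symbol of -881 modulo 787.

1

(-881/787)
  = -(881/787)    [787 ≡ 3 mod 4 ⇒ (-1/787) = -1]
  = -(94/787)    [881 ≡ 94 mod 787]
  = (47/787)    [787 ≡ 3 mod 8 ⇒ (2/787) = -1]
  = -(787/47)    [QR: both ≡ 3 mod 4, sign flips]
  = -(35/47)    [787 ≡ 35 mod 47]
  = (47/35)    [QR: both ≡ 3 mod 4, sign flips]
  = (12/35)    [47 ≡ 12 mod 35]
  = (3/35)    [35 ≡ 3 mod 8 ⇒ (2/35)^2 = +1]
  = -(35/3)    [QR: both ≡ 3 mod 4, sign flips]
  = -(2/3)    [35 ≡ 2 mod 3]
  = (1/3)    [3 ≡ 3 mod 8 ⇒ (2/3) = -1]
  = 1    [(1/3) = 1]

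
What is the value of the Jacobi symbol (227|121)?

Reduce the numerator: 227 ≡ 106 (mod 121), so (227|121) = (106|121).
Factor out 2: 106 = 2·53. Since 121 ≡ 1 (mod 8), (2|121) = +1. Now have (53|121).
53 ≡ 1 (mod 4), so quadratic reciprocity gives (53|121) = (121|53). Reduce: 121 ≡ 15 (mod 53). Now have (15|53).
53 ≡ 1 (mod 4), so quadratic reciprocity gives (15|53) = (53|15). Reduce: 53 ≡ 8 (mod 15). Now have (8|15).
Factor out 2: 8 = 2^3. Since 15 ≡ 7 (mod 8), (2|15) = +1, and (2|15)^3 = +1. Now have (1|15).
(1|15) = 1. Collecting the sign factors: 1.

1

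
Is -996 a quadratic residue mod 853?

Pull out -1: (-996/853) = (-1/853)·(996/853). Since 853 ≡ 1 (mod 4), (-1/853) = +1. Now have (996/853).
Reduce the numerator: 996 ≡ 143 (mod 853), so (996/853) = (143/853).
853 ≡ 1 (mod 4), so quadratic reciprocity gives (143/853) = (853/143). Reduce: 853 ≡ 138 (mod 143). Now have (138/143).
Factor out 2: 138 = 2·69. Since 143 ≡ 7 (mod 8), (2/143) = +1. Now have (69/143).
69 ≡ 1 (mod 4), so quadratic reciprocity gives (69/143) = (143/69). Reduce: 143 ≡ 5 (mod 69). Now have (5/69).
5 ≡ 1 (mod 4), so quadratic reciprocity gives (5/69) = (69/5). Reduce: 69 ≡ 4 (mod 5). Now have (4/5).
Factor out 2: 4 = 2^2. Since 5 ≡ 5 (mod 8), (2/5) = -1, and (2/5)^2 = +1. Now have (1/5).
(1/5) = 1. Collecting the sign factors: 1.
The Legendre symbol is 1, so x^2 ≡ -996 (mod 853) has solution.

yes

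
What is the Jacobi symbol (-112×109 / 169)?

1

By multiplicativity, (-112·109 / 169) = (-112 / 169)·(109 / 169).
First factor (-112 / 169):
(-112 / 169)
  = (57 / 169)    [-112 ≡ 57 mod 169]
  = (169 / 57)    [QR: 57 ≡ 1 mod 4, sign kept]
  = (55 / 57)    [169 ≡ 55 mod 57]
  = (57 / 55)    [QR: 57 ≡ 1 mod 4, sign kept]
  = (2 / 55)    [57 ≡ 2 mod 55]
  = (1 / 55)    [55 ≡ 7 mod 8 ⇒ (2 / 55) = +1]
  = 1    [(1 / 55) = 1]
Second factor (109 / 169):
(109 / 169)
  = (169 / 109)    [QR: 109 ≡ 1 mod 4, sign kept]
  = (60 / 109)    [169 ≡ 60 mod 109]
  = (15 / 109)    [109 ≡ 5 mod 8 ⇒ (2 / 109)^2 = +1]
  = (109 / 15)    [QR: 109 ≡ 1 mod 4, sign kept]
  = (4 / 15)    [109 ≡ 4 mod 15]
  = (1 / 15)    [15 ≡ 7 mod 8 ⇒ (2 / 15)^2 = +1]
  = 1    [(1 / 15) = 1]
Product: (1)·(1) = 1.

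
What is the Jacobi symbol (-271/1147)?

1

(-271/1147)
  = (876/1147)    [-271 ≡ 876 mod 1147]
  = (219/1147)    [1147 ≡ 3 mod 8 ⇒ (2/1147)^2 = +1]
  = -(1147/219)    [QR: both ≡ 3 mod 4, sign flips]
  = -(52/219)    [1147 ≡ 52 mod 219]
  = -(13/219)    [219 ≡ 3 mod 8 ⇒ (2/219)^2 = +1]
  = -(219/13)    [QR: 13 ≡ 1 mod 4, sign kept]
  = -(11/13)    [219 ≡ 11 mod 13]
  = -(13/11)    [QR: 13 ≡ 1 mod 4, sign kept]
  = -(2/11)    [13 ≡ 2 mod 11]
  = (1/11)    [11 ≡ 3 mod 8 ⇒ (2/11) = -1]
  = 1    [(1/11) = 1]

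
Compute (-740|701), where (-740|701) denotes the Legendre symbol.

-1

Reduce the numerator: -740 ≡ 662 (mod 701), so (-740|701) = (662|701).
Factor out 2: 662 = 2·331. Since 701 ≡ 5 (mod 8), (2|701) = -1. Now have -(331|701).
701 ≡ 1 (mod 4), so quadratic reciprocity gives (331|701) = (701|331). Reduce: 701 ≡ 39 (mod 331). Now have -(39|331).
Both 39 ≡ 3 and 331 ≡ 3 (mod 4), so reciprocity gives (39|331) = -(331|39). Reduce: 331 ≡ 19 (mod 39). Now have (19|39).
Both 19 ≡ 3 and 39 ≡ 3 (mod 4), so reciprocity gives (19|39) = -(39|19). Reduce: 39 ≡ 1 (mod 19). Now have -(1|19).
(1|19) = 1. Collecting the sign factors: -1.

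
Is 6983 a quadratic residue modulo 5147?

yes

Reduce the numerator: 6983 ≡ 1836 (mod 5147), so (6983|5147) = (1836|5147).
Factor out 2: 1836 = 2^2·459. Since 5147 ≡ 3 (mod 8), (2|5147) = -1, and (2|5147)^2 = +1. Now have (459|5147).
Both 459 ≡ 3 and 5147 ≡ 3 (mod 4), so reciprocity gives (459|5147) = -(5147|459). Reduce: 5147 ≡ 98 (mod 459). Now have -(98|459).
Factor out 2: 98 = 2·49. Since 459 ≡ 3 (mod 8), (2|459) = -1. Now have (49|459).
49 ≡ 1 (mod 4), so quadratic reciprocity gives (49|459) = (459|49). Reduce: 459 ≡ 18 (mod 49). Now have (18|49).
Factor out 2: 18 = 2·9. Since 49 ≡ 1 (mod 8), (2|49) = +1. Now have (9|49).
9 ≡ 1 (mod 4), so quadratic reciprocity gives (9|49) = (49|9). Reduce: 49 ≡ 4 (mod 9). Now have (4|9).
Factor out 2: 4 = 2^2. Since 9 ≡ 1 (mod 8), (2|9) = +1, and (2|9)^2 = +1. Now have (1|9).
(1|9) = 1. Collecting the sign factors: 1.
(6983|5147) = 1, and 5147 is prime, so 6983 is a quadratic residue mod 5147.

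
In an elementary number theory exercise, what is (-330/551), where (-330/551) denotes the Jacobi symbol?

1

Reduce the numerator: -330 ≡ 221 (mod 551), so (-330/551) = (221/551).
221 ≡ 1 (mod 4), so quadratic reciprocity gives (221/551) = (551/221). Reduce: 551 ≡ 109 (mod 221). Now have (109/221).
109 ≡ 1 (mod 4), so quadratic reciprocity gives (109/221) = (221/109). Reduce: 221 ≡ 3 (mod 109). Now have (3/109).
109 ≡ 1 (mod 4), so quadratic reciprocity gives (3/109) = (109/3). Reduce: 109 ≡ 1 (mod 3). Now have (1/3).
(1/3) = 1. Collecting the sign factors: 1.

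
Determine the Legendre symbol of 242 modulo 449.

1

(242/449)
  = (121/449)    [449 ≡ 1 mod 8 ⇒ (2/449) = +1]
  = (449/121)    [QR: 121 ≡ 1 mod 4, sign kept]
  = (86/121)    [449 ≡ 86 mod 121]
  = (43/121)    [121 ≡ 1 mod 8 ⇒ (2/121) = +1]
  = (121/43)    [QR: 121 ≡ 1 mod 4, sign kept]
  = (35/43)    [121 ≡ 35 mod 43]
  = -(43/35)    [QR: both ≡ 3 mod 4, sign flips]
  = -(8/35)    [43 ≡ 8 mod 35]
  = (1/35)    [35 ≡ 3 mod 8 ⇒ (2/35)^3 = -1]
  = 1    [(1/35) = 1]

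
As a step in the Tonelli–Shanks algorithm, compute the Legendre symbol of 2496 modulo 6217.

Factor out 2: 2496 = 2^6·39. Since 6217 ≡ 1 (mod 8), (2|6217) = +1, and (2|6217)^6 = +1. Now have (39|6217).
6217 ≡ 1 (mod 4), so quadratic reciprocity gives (39|6217) = (6217|39). Reduce: 6217 ≡ 16 (mod 39). Now have (16|39).
Factor out 2: 16 = 2^4. Since 39 ≡ 7 (mod 8), (2|39) = +1, and (2|39)^4 = +1. Now have (1|39).
(1|39) = 1. Collecting the sign factors: 1.

1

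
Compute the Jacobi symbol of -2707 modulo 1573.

(-2707 / 1573)
  = (439 / 1573)    [-2707 ≡ 439 mod 1573]
  = (1573 / 439)    [QR: 1573 ≡ 1 mod 4, sign kept]
  = (256 / 439)    [1573 ≡ 256 mod 439]
  = (1 / 439)    [439 ≡ 7 mod 8 ⇒ (2 / 439)^8 = +1]
  = 1    [(1 / 439) = 1]

1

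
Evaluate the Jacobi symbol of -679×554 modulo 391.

By multiplicativity, (-679·554/391) = (-679/391)·(554/391).
First factor (-679/391):
Pull out -1: (-679/391) = (-1/391)·(679/391). Since 391 ≡ 3 (mod 4), (-1/391) = -1. Now have -(679/391).
Reduce the numerator: 679 ≡ 288 (mod 391), so (679/391) = (288/391).
Factor out 2: 288 = 2^5·9. Since 391 ≡ 7 (mod 8), (2/391) = +1, and (2/391)^5 = +1. Now have -(9/391).
9 ≡ 1 (mod 4), so quadratic reciprocity gives (9/391) = (391/9). Reduce: 391 ≡ 4 (mod 9). Now have -(4/9).
Factor out 2: 4 = 2^2. Since 9 ≡ 1 (mod 8), (2/9) = +1, and (2/9)^2 = +1. Now have -(1/9).
(1/9) = 1. Collecting the sign factors: -1.
Second factor (554/391):
Reduce the numerator: 554 ≡ 163 (mod 391), so (554/391) = (163/391).
Both 163 ≡ 3 and 391 ≡ 3 (mod 4), so reciprocity gives (163/391) = -(391/163). Reduce: 391 ≡ 65 (mod 163). Now have -(65/163).
65 ≡ 1 (mod 4), so quadratic reciprocity gives (65/163) = (163/65). Reduce: 163 ≡ 33 (mod 65). Now have -(33/65).
33 ≡ 1 (mod 4), so quadratic reciprocity gives (33/65) = (65/33). Reduce: 65 ≡ 32 (mod 33). Now have -(32/33).
Factor out 2: 32 = 2^5. Since 33 ≡ 1 (mod 8), (2/33) = +1, and (2/33)^5 = +1. Now have -(1/33).
(1/33) = 1. Collecting the sign factors: -1.
Product: (-1)·(-1) = 1.

1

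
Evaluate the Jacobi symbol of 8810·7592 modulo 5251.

1

By multiplicativity, (8810·7592 / 5251) = (8810 / 5251)·(7592 / 5251).
First factor (8810 / 5251):
(8810 / 5251)
  = (3559 / 5251)    [8810 ≡ 3559 mod 5251]
  = -(5251 / 3559)    [QR: both ≡ 3 mod 4, sign flips]
  = -(1692 / 3559)    [5251 ≡ 1692 mod 3559]
  = -(423 / 3559)    [3559 ≡ 7 mod 8 ⇒ (2 / 3559)^2 = +1]
  = (3559 / 423)    [QR: both ≡ 3 mod 4, sign flips]
  = (175 / 423)    [3559 ≡ 175 mod 423]
  = -(423 / 175)    [QR: both ≡ 3 mod 4, sign flips]
  = -(73 / 175)    [423 ≡ 73 mod 175]
  = -(175 / 73)    [QR: 73 ≡ 1 mod 4, sign kept]
  = -(29 / 73)    [175 ≡ 29 mod 73]
  = -(73 / 29)    [QR: 29 ≡ 1 mod 4, sign kept]
  = -(15 / 29)    [73 ≡ 15 mod 29]
  = -(29 / 15)    [QR: 29 ≡ 1 mod 4, sign kept]
  = -(14 / 15)    [29 ≡ 14 mod 15]
  = -(7 / 15)    [15 ≡ 7 mod 8 ⇒ (2 / 15) = +1]
  = (15 / 7)    [QR: both ≡ 3 mod 4, sign flips]
  = (1 / 7)    [15 ≡ 1 mod 7]
  = 1    [(1 / 7) = 1]
Second factor (7592 / 5251):
(7592 / 5251)
  = (2341 / 5251)    [7592 ≡ 2341 mod 5251]
  = (5251 / 2341)    [QR: 2341 ≡ 1 mod 4, sign kept]
  = (569 / 2341)    [5251 ≡ 569 mod 2341]
  = (2341 / 569)    [QR: 569 ≡ 1 mod 4, sign kept]
  = (65 / 569)    [2341 ≡ 65 mod 569]
  = (569 / 65)    [QR: 65 ≡ 1 mod 4, sign kept]
  = (49 / 65)    [569 ≡ 49 mod 65]
  = (65 / 49)    [QR: 49 ≡ 1 mod 4, sign kept]
  = (16 / 49)    [65 ≡ 16 mod 49]
  = (1 / 49)    [49 ≡ 1 mod 8 ⇒ (2 / 49)^4 = +1]
  = 1    [(1 / 49) = 1]
Product: (1)·(1) = 1.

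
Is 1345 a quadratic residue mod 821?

(1345/821)
  = (524/821)    [1345 ≡ 524 mod 821]
  = (131/821)    [821 ≡ 5 mod 8 ⇒ (2/821)^2 = +1]
  = (821/131)    [QR: 821 ≡ 1 mod 4, sign kept]
  = (35/131)    [821 ≡ 35 mod 131]
  = -(131/35)    [QR: both ≡ 3 mod 4, sign flips]
  = -(26/35)    [131 ≡ 26 mod 35]
  = (13/35)    [35 ≡ 3 mod 8 ⇒ (2/35) = -1]
  = (35/13)    [QR: 13 ≡ 1 mod 4, sign kept]
  = (9/13)    [35 ≡ 9 mod 13]
  = (13/9)    [QR: 9 ≡ 1 mod 4, sign kept]
  = (4/9)    [13 ≡ 4 mod 9]
  = (1/9)    [9 ≡ 1 mod 8 ⇒ (2/9)^2 = +1]
  = 1    [(1/9) = 1]
(1345/821) = 1, and 821 is prime, so 1345 is a quadratic residue mod 821.

yes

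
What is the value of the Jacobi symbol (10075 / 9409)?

1

(10075 / 9409)
  = (666 / 9409)    [10075 ≡ 666 mod 9409]
  = (333 / 9409)    [9409 ≡ 1 mod 8 ⇒ (2 / 9409) = +1]
  = (9409 / 333)    [QR: 333 ≡ 1 mod 4, sign kept]
  = (85 / 333)    [9409 ≡ 85 mod 333]
  = (333 / 85)    [QR: 85 ≡ 1 mod 4, sign kept]
  = (78 / 85)    [333 ≡ 78 mod 85]
  = -(39 / 85)    [85 ≡ 5 mod 8 ⇒ (2 / 85) = -1]
  = -(85 / 39)    [QR: 85 ≡ 1 mod 4, sign kept]
  = -(7 / 39)    [85 ≡ 7 mod 39]
  = (39 / 7)    [QR: both ≡ 3 mod 4, sign flips]
  = (4 / 7)    [39 ≡ 4 mod 7]
  = (1 / 7)    [7 ≡ 7 mod 8 ⇒ (2 / 7)^2 = +1]
  = 1    [(1 / 7) = 1]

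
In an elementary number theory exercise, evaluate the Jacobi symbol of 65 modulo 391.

1

(65 / 391)
  = (391 / 65)    [QR: 65 ≡ 1 mod 4, sign kept]
  = (1 / 65)    [391 ≡ 1 mod 65]
  = 1    [(1 / 65) = 1]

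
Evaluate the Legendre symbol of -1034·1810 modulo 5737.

By multiplicativity, (-1034·1810/5737) = (-1034/5737)·(1810/5737).
First factor (-1034/5737):
(-1034/5737)
  = (4703/5737)    [-1034 ≡ 4703 mod 5737]
  = (5737/4703)    [QR: 5737 ≡ 1 mod 4, sign kept]
  = (1034/4703)    [5737 ≡ 1034 mod 4703]
  = (517/4703)    [4703 ≡ 7 mod 8 ⇒ (2/4703) = +1]
  = (4703/517)    [QR: 517 ≡ 1 mod 4, sign kept]
  = (50/517)    [4703 ≡ 50 mod 517]
  = -(25/517)    [517 ≡ 5 mod 8 ⇒ (2/517) = -1]
  = -(517/25)    [QR: 25 ≡ 1 mod 4, sign kept]
  = -(17/25)    [517 ≡ 17 mod 25]
  = -(25/17)    [QR: 17 ≡ 1 mod 4, sign kept]
  = -(8/17)    [25 ≡ 8 mod 17]
  = -(1/17)    [17 ≡ 1 mod 8 ⇒ (2/17)^3 = +1]
  = -1    [(1/17) = 1]
Second factor (1810/5737):
(1810/5737)
  = (905/5737)    [5737 ≡ 1 mod 8 ⇒ (2/5737) = +1]
  = (5737/905)    [QR: 905 ≡ 1 mod 4, sign kept]
  = (307/905)    [5737 ≡ 307 mod 905]
  = (905/307)    [QR: 905 ≡ 1 mod 4, sign kept]
  = (291/307)    [905 ≡ 291 mod 307]
  = -(307/291)    [QR: both ≡ 3 mod 4, sign flips]
  = -(16/291)    [307 ≡ 16 mod 291]
  = -(1/291)    [291 ≡ 3 mod 8 ⇒ (2/291)^4 = +1]
  = -1    [(1/291) = 1]
Product: (-1)·(-1) = 1.

1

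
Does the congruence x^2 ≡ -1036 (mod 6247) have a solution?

yes

(-1036|6247)
  = (5211|6247)    [-1036 ≡ 5211 mod 6247]
  = -(6247|5211)    [QR: both ≡ 3 mod 4, sign flips]
  = -(1036|5211)    [6247 ≡ 1036 mod 5211]
  = -(259|5211)    [5211 ≡ 3 mod 8 ⇒ (2|5211)^2 = +1]
  = (5211|259)    [QR: both ≡ 3 mod 4, sign flips]
  = (31|259)    [5211 ≡ 31 mod 259]
  = -(259|31)    [QR: both ≡ 3 mod 4, sign flips]
  = -(11|31)    [259 ≡ 11 mod 31]
  = (31|11)    [QR: both ≡ 3 mod 4, sign flips]
  = (9|11)    [31 ≡ 9 mod 11]
  = (11|9)    [QR: 9 ≡ 1 mod 4, sign kept]
  = (2|9)    [11 ≡ 2 mod 9]
  = (1|9)    [9 ≡ 1 mod 8 ⇒ (2|9) = +1]
  = 1    [(1|9) = 1]
The Legendre symbol is 1, so x^2 ≡ -1036 (mod 6247) has solution.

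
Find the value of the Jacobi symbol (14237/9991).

(14237/9991)
  = (4246/9991)    [14237 ≡ 4246 mod 9991]
  = (2123/9991)    [9991 ≡ 7 mod 8 ⇒ (2/9991) = +1]
  = -(9991/2123)    [QR: both ≡ 3 mod 4, sign flips]
  = -(1499/2123)    [9991 ≡ 1499 mod 2123]
  = (2123/1499)    [QR: both ≡ 3 mod 4, sign flips]
  = (624/1499)    [2123 ≡ 624 mod 1499]
  = (39/1499)    [1499 ≡ 3 mod 8 ⇒ (2/1499)^4 = +1]
  = -(1499/39)    [QR: both ≡ 3 mod 4, sign flips]
  = -(17/39)    [1499 ≡ 17 mod 39]
  = -(39/17)    [QR: 17 ≡ 1 mod 4, sign kept]
  = -(5/17)    [39 ≡ 5 mod 17]
  = -(17/5)    [QR: 5 ≡ 1 mod 4, sign kept]
  = -(2/5)    [17 ≡ 2 mod 5]
  = (1/5)    [5 ≡ 5 mod 8 ⇒ (2/5) = -1]
  = 1    [(1/5) = 1]

1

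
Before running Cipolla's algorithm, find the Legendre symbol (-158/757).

Reduce the numerator: -158 ≡ 599 (mod 757), so (-158/757) = (599/757).
757 ≡ 1 (mod 4), so quadratic reciprocity gives (599/757) = (757/599). Reduce: 757 ≡ 158 (mod 599). Now have (158/599).
Factor out 2: 158 = 2·79. Since 599 ≡ 7 (mod 8), (2/599) = +1. Now have (79/599).
Both 79 ≡ 3 and 599 ≡ 3 (mod 4), so reciprocity gives (79/599) = -(599/79). Reduce: 599 ≡ 46 (mod 79). Now have -(46/79).
Factor out 2: 46 = 2·23. Since 79 ≡ 7 (mod 8), (2/79) = +1. Now have -(23/79).
Both 23 ≡ 3 and 79 ≡ 3 (mod 4), so reciprocity gives (23/79) = -(79/23). Reduce: 79 ≡ 10 (mod 23). Now have (10/23).
Factor out 2: 10 = 2·5. Since 23 ≡ 7 (mod 8), (2/23) = +1. Now have (5/23).
5 ≡ 1 (mod 4), so quadratic reciprocity gives (5/23) = (23/5). Reduce: 23 ≡ 3 (mod 5). Now have (3/5).
5 ≡ 1 (mod 4), so quadratic reciprocity gives (3/5) = (5/3). Reduce: 5 ≡ 2 (mod 3). Now have (2/3).
Factor out 2: 2 = 2. Since 3 ≡ 3 (mod 8), (2/3) = -1. Now have -(1/3).
(1/3) = 1. Collecting the sign factors: -1.

-1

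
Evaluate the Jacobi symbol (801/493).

Reduce the numerator: 801 ≡ 308 (mod 493), so (801/493) = (308/493).
Factor out 2: 308 = 2^2·77. Since 493 ≡ 5 (mod 8), (2/493) = -1, and (2/493)^2 = +1. Now have (77/493).
77 ≡ 1 (mod 4), so quadratic reciprocity gives (77/493) = (493/77). Reduce: 493 ≡ 31 (mod 77). Now have (31/77).
77 ≡ 1 (mod 4), so quadratic reciprocity gives (31/77) = (77/31). Reduce: 77 ≡ 15 (mod 31). Now have (15/31).
Both 15 ≡ 3 and 31 ≡ 3 (mod 4), so reciprocity gives (15/31) = -(31/15). Reduce: 31 ≡ 1 (mod 15). Now have -(1/15).
(1/15) = 1. Collecting the sign factors: -1.

-1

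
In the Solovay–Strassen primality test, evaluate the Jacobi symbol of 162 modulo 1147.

-1

Factor out 2: 162 = 2·81. Since 1147 ≡ 3 (mod 8), (2/1147) = -1. Now have -(81/1147).
81 ≡ 1 (mod 4), so quadratic reciprocity gives (81/1147) = (1147/81). Reduce: 1147 ≡ 13 (mod 81). Now have -(13/81).
13 ≡ 1 (mod 4), so quadratic reciprocity gives (13/81) = (81/13). Reduce: 81 ≡ 3 (mod 13). Now have -(3/13).
13 ≡ 1 (mod 4), so quadratic reciprocity gives (3/13) = (13/3). Reduce: 13 ≡ 1 (mod 3). Now have -(1/3).
(1/3) = 1. Collecting the sign factors: -1.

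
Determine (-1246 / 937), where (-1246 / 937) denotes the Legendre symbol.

-1

Reduce the numerator: -1246 ≡ 628 (mod 937), so (-1246 / 937) = (628 / 937).
Factor out 2: 628 = 2^2·157. Since 937 ≡ 1 (mod 8), (2 / 937) = +1, and (2 / 937)^2 = +1. Now have (157 / 937).
157 ≡ 1 (mod 4), so quadratic reciprocity gives (157 / 937) = (937 / 157). Reduce: 937 ≡ 152 (mod 157). Now have (152 / 157).
Factor out 2: 152 = 2^3·19. Since 157 ≡ 5 (mod 8), (2 / 157) = -1, and (2 / 157)^3 = -1. Now have -(19 / 157).
157 ≡ 1 (mod 4), so quadratic reciprocity gives (19 / 157) = (157 / 19). Reduce: 157 ≡ 5 (mod 19). Now have -(5 / 19).
5 ≡ 1 (mod 4), so quadratic reciprocity gives (5 / 19) = (19 / 5). Reduce: 19 ≡ 4 (mod 5). Now have -(4 / 5).
Factor out 2: 4 = 2^2. Since 5 ≡ 5 (mod 8), (2 / 5) = -1, and (2 / 5)^2 = +1. Now have -(1 / 5).
(1 / 5) = 1. Collecting the sign factors: -1.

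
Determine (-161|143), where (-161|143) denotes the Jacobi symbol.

Reduce the numerator: -161 ≡ 125 (mod 143), so (-161|143) = (125|143).
125 ≡ 1 (mod 4), so quadratic reciprocity gives (125|143) = (143|125). Reduce: 143 ≡ 18 (mod 125). Now have (18|125).
Factor out 2: 18 = 2·9. Since 125 ≡ 5 (mod 8), (2|125) = -1. Now have -(9|125).
9 ≡ 1 (mod 4), so quadratic reciprocity gives (9|125) = (125|9). Reduce: 125 ≡ 8 (mod 9). Now have -(8|9).
Factor out 2: 8 = 2^3. Since 9 ≡ 1 (mod 8), (2|9) = +1, and (2|9)^3 = +1. Now have -(1|9).
(1|9) = 1. Collecting the sign factors: -1.

-1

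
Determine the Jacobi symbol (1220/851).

1

Reduce the numerator: 1220 ≡ 369 (mod 851), so (1220/851) = (369/851).
369 ≡ 1 (mod 4), so quadratic reciprocity gives (369/851) = (851/369). Reduce: 851 ≡ 113 (mod 369). Now have (113/369).
113 ≡ 1 (mod 4), so quadratic reciprocity gives (113/369) = (369/113). Reduce: 369 ≡ 30 (mod 113). Now have (30/113).
Factor out 2: 30 = 2·15. Since 113 ≡ 1 (mod 8), (2/113) = +1. Now have (15/113).
113 ≡ 1 (mod 4), so quadratic reciprocity gives (15/113) = (113/15). Reduce: 113 ≡ 8 (mod 15). Now have (8/15).
Factor out 2: 8 = 2^3. Since 15 ≡ 7 (mod 8), (2/15) = +1, and (2/15)^3 = +1. Now have (1/15).
(1/15) = 1. Collecting the sign factors: 1.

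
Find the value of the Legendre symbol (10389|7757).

-1

(10389|7757)
  = (2632|7757)    [10389 ≡ 2632 mod 7757]
  = -(329|7757)    [7757 ≡ 5 mod 8 ⇒ (2|7757)^3 = -1]
  = -(7757|329)    [QR: 329 ≡ 1 mod 4, sign kept]
  = -(190|329)    [7757 ≡ 190 mod 329]
  = -(95|329)    [329 ≡ 1 mod 8 ⇒ (2|329) = +1]
  = -(329|95)    [QR: 329 ≡ 1 mod 4, sign kept]
  = -(44|95)    [329 ≡ 44 mod 95]
  = -(11|95)    [95 ≡ 7 mod 8 ⇒ (2|95)^2 = +1]
  = (95|11)    [QR: both ≡ 3 mod 4, sign flips]
  = (7|11)    [95 ≡ 7 mod 11]
  = -(11|7)    [QR: both ≡ 3 mod 4, sign flips]
  = -(4|7)    [11 ≡ 4 mod 7]
  = -(1|7)    [7 ≡ 7 mod 8 ⇒ (2|7)^2 = +1]
  = -1    [(1|7) = 1]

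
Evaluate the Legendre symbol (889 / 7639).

(889 / 7639)
  = (7639 / 889)    [QR: 889 ≡ 1 mod 4, sign kept]
  = (527 / 889)    [7639 ≡ 527 mod 889]
  = (889 / 527)    [QR: 889 ≡ 1 mod 4, sign kept]
  = (362 / 527)    [889 ≡ 362 mod 527]
  = (181 / 527)    [527 ≡ 7 mod 8 ⇒ (2 / 527) = +1]
  = (527 / 181)    [QR: 181 ≡ 1 mod 4, sign kept]
  = (165 / 181)    [527 ≡ 165 mod 181]
  = (181 / 165)    [QR: 165 ≡ 1 mod 4, sign kept]
  = (16 / 165)    [181 ≡ 16 mod 165]
  = (1 / 165)    [165 ≡ 5 mod 8 ⇒ (2 / 165)^4 = +1]
  = 1    [(1 / 165) = 1]

1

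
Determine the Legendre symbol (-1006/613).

1

Reduce the numerator: -1006 ≡ 220 (mod 613), so (-1006/613) = (220/613).
Factor out 2: 220 = 2^2·55. Since 613 ≡ 5 (mod 8), (2/613) = -1, and (2/613)^2 = +1. Now have (55/613).
613 ≡ 1 (mod 4), so quadratic reciprocity gives (55/613) = (613/55). Reduce: 613 ≡ 8 (mod 55). Now have (8/55).
Factor out 2: 8 = 2^3. Since 55 ≡ 7 (mod 8), (2/55) = +1, and (2/55)^3 = +1. Now have (1/55).
(1/55) = 1. Collecting the sign factors: 1.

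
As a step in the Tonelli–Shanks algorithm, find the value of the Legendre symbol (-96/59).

(-96/59)
  = (22/59)    [-96 ≡ 22 mod 59]
  = -(11/59)    [59 ≡ 3 mod 8 ⇒ (2/59) = -1]
  = (59/11)    [QR: both ≡ 3 mod 4, sign flips]
  = (4/11)    [59 ≡ 4 mod 11]
  = (1/11)    [11 ≡ 3 mod 8 ⇒ (2/11)^2 = +1]
  = 1    [(1/11) = 1]

1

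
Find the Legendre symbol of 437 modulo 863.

-1

437 ≡ 1 (mod 4), so quadratic reciprocity gives (437/863) = (863/437). Reduce: 863 ≡ 426 (mod 437). Now have (426/437).
Factor out 2: 426 = 2·213. Since 437 ≡ 5 (mod 8), (2/437) = -1. Now have -(213/437).
213 ≡ 1 (mod 4), so quadratic reciprocity gives (213/437) = (437/213). Reduce: 437 ≡ 11 (mod 213). Now have -(11/213).
213 ≡ 1 (mod 4), so quadratic reciprocity gives (11/213) = (213/11). Reduce: 213 ≡ 4 (mod 11). Now have -(4/11).
Factor out 2: 4 = 2^2. Since 11 ≡ 3 (mod 8), (2/11) = -1, and (2/11)^2 = +1. Now have -(1/11).
(1/11) = 1. Collecting the sign factors: -1.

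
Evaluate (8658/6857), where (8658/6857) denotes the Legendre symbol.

Reduce the numerator: 8658 ≡ 1801 (mod 6857), so (8658/6857) = (1801/6857).
1801 ≡ 1 (mod 4), so quadratic reciprocity gives (1801/6857) = (6857/1801). Reduce: 6857 ≡ 1454 (mod 1801). Now have (1454/1801).
Factor out 2: 1454 = 2·727. Since 1801 ≡ 1 (mod 8), (2/1801) = +1. Now have (727/1801).
1801 ≡ 1 (mod 4), so quadratic reciprocity gives (727/1801) = (1801/727). Reduce: 1801 ≡ 347 (mod 727). Now have (347/727).
Both 347 ≡ 3 and 727 ≡ 3 (mod 4), so reciprocity gives (347/727) = -(727/347). Reduce: 727 ≡ 33 (mod 347). Now have -(33/347).
33 ≡ 1 (mod 4), so quadratic reciprocity gives (33/347) = (347/33). Reduce: 347 ≡ 17 (mod 33). Now have -(17/33).
17 ≡ 1 (mod 4), so quadratic reciprocity gives (17/33) = (33/17). Reduce: 33 ≡ 16 (mod 17). Now have -(16/17).
Factor out 2: 16 = 2^4. Since 17 ≡ 1 (mod 8), (2/17) = +1, and (2/17)^4 = +1. Now have -(1/17).
(1/17) = 1. Collecting the sign factors: -1.

-1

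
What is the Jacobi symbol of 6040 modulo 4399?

Reduce the numerator: 6040 ≡ 1641 (mod 4399), so (6040|4399) = (1641|4399).
1641 ≡ 1 (mod 4), so quadratic reciprocity gives (1641|4399) = (4399|1641). Reduce: 4399 ≡ 1117 (mod 1641). Now have (1117|1641).
1117 ≡ 1 (mod 4), so quadratic reciprocity gives (1117|1641) = (1641|1117). Reduce: 1641 ≡ 524 (mod 1117). Now have (524|1117).
Factor out 2: 524 = 2^2·131. Since 1117 ≡ 5 (mod 8), (2|1117) = -1, and (2|1117)^2 = +1. Now have (131|1117).
1117 ≡ 1 (mod 4), so quadratic reciprocity gives (131|1117) = (1117|131). Reduce: 1117 ≡ 69 (mod 131). Now have (69|131).
69 ≡ 1 (mod 4), so quadratic reciprocity gives (69|131) = (131|69). Reduce: 131 ≡ 62 (mod 69). Now have (62|69).
Factor out 2: 62 = 2·31. Since 69 ≡ 5 (mod 8), (2|69) = -1. Now have -(31|69).
69 ≡ 1 (mod 4), so quadratic reciprocity gives (31|69) = (69|31). Reduce: 69 ≡ 7 (mod 31). Now have -(7|31).
Both 7 ≡ 3 and 31 ≡ 3 (mod 4), so reciprocity gives (7|31) = -(31|7). Reduce: 31 ≡ 3 (mod 7). Now have (3|7).
Both 3 ≡ 3 and 7 ≡ 3 (mod 4), so reciprocity gives (3|7) = -(7|3). Reduce: 7 ≡ 1 (mod 3). Now have -(1|3).
(1|3) = 1. Collecting the sign factors: -1.

-1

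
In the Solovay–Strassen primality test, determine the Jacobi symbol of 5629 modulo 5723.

-1

(5629 / 5723)
  = (5723 / 5629)    [QR: 5629 ≡ 1 mod 4, sign kept]
  = (94 / 5629)    [5723 ≡ 94 mod 5629]
  = -(47 / 5629)    [5629 ≡ 5 mod 8 ⇒ (2 / 5629) = -1]
  = -(5629 / 47)    [QR: 5629 ≡ 1 mod 4, sign kept]
  = -(36 / 47)    [5629 ≡ 36 mod 47]
  = -(9 / 47)    [47 ≡ 7 mod 8 ⇒ (2 / 47)^2 = +1]
  = -(47 / 9)    [QR: 9 ≡ 1 mod 4, sign kept]
  = -(2 / 9)    [47 ≡ 2 mod 9]
  = -(1 / 9)    [9 ≡ 1 mod 8 ⇒ (2 / 9) = +1]
  = -1    [(1 / 9) = 1]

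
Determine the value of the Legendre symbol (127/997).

-1

(127/997)
  = (997/127)    [QR: 997 ≡ 1 mod 4, sign kept]
  = (108/127)    [997 ≡ 108 mod 127]
  = (27/127)    [127 ≡ 7 mod 8 ⇒ (2/127)^2 = +1]
  = -(127/27)    [QR: both ≡ 3 mod 4, sign flips]
  = -(19/27)    [127 ≡ 19 mod 27]
  = (27/19)    [QR: both ≡ 3 mod 4, sign flips]
  = (8/19)    [27 ≡ 8 mod 19]
  = -(1/19)    [19 ≡ 3 mod 8 ⇒ (2/19)^3 = -1]
  = -1    [(1/19) = 1]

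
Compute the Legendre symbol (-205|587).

Pull out -1: (-205|587) = (-1|587)·(205|587). Since 587 ≡ 3 (mod 4), (-1|587) = -1. Now have -(205|587).
205 ≡ 1 (mod 4), so quadratic reciprocity gives (205|587) = (587|205). Reduce: 587 ≡ 177 (mod 205). Now have -(177|205).
177 ≡ 1 (mod 4), so quadratic reciprocity gives (177|205) = (205|177). Reduce: 205 ≡ 28 (mod 177). Now have -(28|177).
Factor out 2: 28 = 2^2·7. Since 177 ≡ 1 (mod 8), (2|177) = +1, and (2|177)^2 = +1. Now have -(7|177).
177 ≡ 1 (mod 4), so quadratic reciprocity gives (7|177) = (177|7). Reduce: 177 ≡ 2 (mod 7). Now have -(2|7).
Factor out 2: 2 = 2. Since 7 ≡ 7 (mod 8), (2|7) = +1. Now have -(1|7).
(1|7) = 1. Collecting the sign factors: -1.

-1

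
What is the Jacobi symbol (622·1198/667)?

By multiplicativity, (622·1198/667) = (622/667)·(1198/667).
First factor (622/667):
Factor out 2: 622 = 2·311. Since 667 ≡ 3 (mod 8), (2/667) = -1. Now have -(311/667).
Both 311 ≡ 3 and 667 ≡ 3 (mod 4), so reciprocity gives (311/667) = -(667/311). Reduce: 667 ≡ 45 (mod 311). Now have (45/311).
45 ≡ 1 (mod 4), so quadratic reciprocity gives (45/311) = (311/45). Reduce: 311 ≡ 41 (mod 45). Now have (41/45).
41 ≡ 1 (mod 4), so quadratic reciprocity gives (41/45) = (45/41). Reduce: 45 ≡ 4 (mod 41). Now have (4/41).
Factor out 2: 4 = 2^2. Since 41 ≡ 1 (mod 8), (2/41) = +1, and (2/41)^2 = +1. Now have (1/41).
(1/41) = 1. Collecting the sign factors: 1.
Second factor (1198/667):
Reduce the numerator: 1198 ≡ 531 (mod 667), so (1198/667) = (531/667).
Both 531 ≡ 3 and 667 ≡ 3 (mod 4), so reciprocity gives (531/667) = -(667/531). Reduce: 667 ≡ 136 (mod 531). Now have -(136/531).
Factor out 2: 136 = 2^3·17. Since 531 ≡ 3 (mod 8), (2/531) = -1, and (2/531)^3 = -1. Now have (17/531).
17 ≡ 1 (mod 4), so quadratic reciprocity gives (17/531) = (531/17). Reduce: 531 ≡ 4 (mod 17). Now have (4/17).
Factor out 2: 4 = 2^2. Since 17 ≡ 1 (mod 8), (2/17) = +1, and (2/17)^2 = +1. Now have (1/17).
(1/17) = 1. Collecting the sign factors: 1.
Product: (1)·(1) = 1.

1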